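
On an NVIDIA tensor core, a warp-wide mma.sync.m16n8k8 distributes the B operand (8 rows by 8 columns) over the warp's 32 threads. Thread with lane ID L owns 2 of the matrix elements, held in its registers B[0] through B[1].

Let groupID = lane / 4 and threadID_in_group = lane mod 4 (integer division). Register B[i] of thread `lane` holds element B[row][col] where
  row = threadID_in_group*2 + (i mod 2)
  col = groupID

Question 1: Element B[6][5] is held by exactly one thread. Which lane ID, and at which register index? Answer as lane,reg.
c:5=>grp=5  r:6=>tig=3,lo=0
L=5*4+3=23  i=0=0

23,0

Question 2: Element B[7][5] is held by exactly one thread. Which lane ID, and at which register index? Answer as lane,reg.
23,1

c=5→G=5  r=7→T=3,p=1
L=5*4+3=23  i=1=1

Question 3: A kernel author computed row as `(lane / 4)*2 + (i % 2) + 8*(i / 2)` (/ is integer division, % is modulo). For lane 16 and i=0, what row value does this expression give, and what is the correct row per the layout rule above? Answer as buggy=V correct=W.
`(lane / 4)*2 + (i % 2) + 8*(i / 2)`[16,0]⇒8
lane 16: gr=4 (16/4), th=0 (16%4)
i=0: r=0*2+0=0, c=gr=4
row: 8 vs 0

buggy=8 correct=0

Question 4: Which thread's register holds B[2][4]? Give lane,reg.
17,0

c:4=>grp=4  r:2=>tig=1,lo=0
L=4*4+1=17  i=0=0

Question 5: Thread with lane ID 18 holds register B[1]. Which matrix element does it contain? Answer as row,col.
5,4

lane 18->18/4=4, 18 mod 4=2
i=1  r:2·2+1->5  c:4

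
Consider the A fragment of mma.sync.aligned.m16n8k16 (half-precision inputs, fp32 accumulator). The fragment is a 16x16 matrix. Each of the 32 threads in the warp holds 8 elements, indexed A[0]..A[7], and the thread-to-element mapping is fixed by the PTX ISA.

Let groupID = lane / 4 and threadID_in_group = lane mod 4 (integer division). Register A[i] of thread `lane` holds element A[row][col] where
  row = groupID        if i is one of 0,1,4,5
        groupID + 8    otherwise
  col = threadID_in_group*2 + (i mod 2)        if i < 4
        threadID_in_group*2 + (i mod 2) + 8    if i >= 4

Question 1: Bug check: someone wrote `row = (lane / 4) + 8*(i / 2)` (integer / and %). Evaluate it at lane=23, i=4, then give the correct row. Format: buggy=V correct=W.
buggy=21 correct=5

`(lane / 4) + 8*(i / 2)`[23,4]⇒21
23: gr=5,th=3
[4] (5+0,3*2+0+8) = (5,14)
row: 21 vs 5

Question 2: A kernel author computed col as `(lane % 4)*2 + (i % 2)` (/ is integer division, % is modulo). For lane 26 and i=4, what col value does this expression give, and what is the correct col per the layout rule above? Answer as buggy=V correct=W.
`(lane % 4)*2 + (i % 2)`[26,4]⇒4
26: gr=6,th=2
[4] (6+0,2*2+0+8) = (6,12)
col: 4 vs 12

buggy=4 correct=12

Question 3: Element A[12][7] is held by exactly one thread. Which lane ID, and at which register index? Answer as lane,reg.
r=12->g=4,rb=1  c=7->cb=0,t=3,b0=1
L=4*4+3=19  i=0*4+1*2+1=3

19,3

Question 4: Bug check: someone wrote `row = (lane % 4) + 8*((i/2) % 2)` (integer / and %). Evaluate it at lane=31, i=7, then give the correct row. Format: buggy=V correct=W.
buggy=11 correct=15

`(lane % 4) + 8*((i/2) % 2)`[31,7]->11
lane 31->31/4=7, 31 mod 4=3
i=7  r:7+8->15  c:2·3+1+8->15
row: 11 vs 15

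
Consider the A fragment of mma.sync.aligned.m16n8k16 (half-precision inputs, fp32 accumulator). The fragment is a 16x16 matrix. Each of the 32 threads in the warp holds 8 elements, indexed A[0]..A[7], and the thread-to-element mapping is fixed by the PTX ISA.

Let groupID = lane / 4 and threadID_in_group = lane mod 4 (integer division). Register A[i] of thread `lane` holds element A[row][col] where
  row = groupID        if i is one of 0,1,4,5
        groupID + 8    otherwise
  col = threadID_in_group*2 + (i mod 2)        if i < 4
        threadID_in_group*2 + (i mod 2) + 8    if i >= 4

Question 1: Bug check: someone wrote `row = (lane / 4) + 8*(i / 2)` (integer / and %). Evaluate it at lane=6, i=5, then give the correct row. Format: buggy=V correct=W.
buggy=17 correct=1

`(lane / 4) + 8*(i / 2)`[6,5]=>17
L=6=>grp=6>>2=1, tig=6&3=2
[5]=>row 1+0=1  col 2·2+1+8=13
row: 17 vs 1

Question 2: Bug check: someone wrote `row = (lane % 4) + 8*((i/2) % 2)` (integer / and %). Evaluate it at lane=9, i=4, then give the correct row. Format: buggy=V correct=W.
buggy=1 correct=2

`(lane % 4) + 8*((i/2) % 2)`[9,4]->1
lane 9: g=2 (9/4), t=1 (9%4)
i=4: r=2+0=2, c=1*2+0+8=10
row: 1 vs 2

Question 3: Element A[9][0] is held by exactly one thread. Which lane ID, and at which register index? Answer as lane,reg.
r=9⇒gr=1,Rb=1  c=0⇒Cb=0,th=0,odd=0
L=1*4+0=4  i=0*4+1*2+0=2

4,2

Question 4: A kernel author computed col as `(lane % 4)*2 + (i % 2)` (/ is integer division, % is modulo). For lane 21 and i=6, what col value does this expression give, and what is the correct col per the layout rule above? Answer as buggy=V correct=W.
`(lane % 4)*2 + (i % 2)`[21,6]=>2
lane 21: grp=5 (21/4), tig=1 (21%4)
i=6: r=5+8=13, c=1*2+0+8=10
col: 2 vs 10

buggy=2 correct=10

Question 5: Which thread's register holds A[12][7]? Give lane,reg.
19,3

r=12→G=4,rhi=1  c=7→chi=0,T=3,p=1
L=4*4+3=19  i=0*4+1*2+1=3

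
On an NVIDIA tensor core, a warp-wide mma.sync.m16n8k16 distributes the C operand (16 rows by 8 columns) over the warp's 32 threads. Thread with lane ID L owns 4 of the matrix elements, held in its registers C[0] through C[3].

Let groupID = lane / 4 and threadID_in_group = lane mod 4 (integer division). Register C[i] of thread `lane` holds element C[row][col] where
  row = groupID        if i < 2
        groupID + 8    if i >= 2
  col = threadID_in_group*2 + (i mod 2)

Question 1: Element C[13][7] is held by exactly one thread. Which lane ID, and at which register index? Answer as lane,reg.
r=13⇒gr=5,Rb=1  c=7⇒th=3,odd=1
L=5*4+3=23  i=1*2+1=3

23,3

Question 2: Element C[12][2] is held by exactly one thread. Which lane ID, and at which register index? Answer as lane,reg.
r: 12->gid=4,r8=1  c: 2->tid=1,i&1=0
L=4*4+1=17  i=1*2+0=2

17,2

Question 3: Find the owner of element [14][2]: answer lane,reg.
25,2

r:14=>grp=6,rB=1  c:2=>tig=1,lo=0
L=6*4+1=25  i=1*2+0=2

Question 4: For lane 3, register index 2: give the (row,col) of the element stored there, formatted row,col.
L=3→G=3>>2=0, T=3&3=3
[2]→row 0+8=8  col 3·2+0=6

8,6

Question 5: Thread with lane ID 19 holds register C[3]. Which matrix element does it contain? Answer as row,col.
12,7

lane 19⇒19/4=4, 19 mod 4=3
i=3  r:4+8⇒12  c:2·3+1⇒7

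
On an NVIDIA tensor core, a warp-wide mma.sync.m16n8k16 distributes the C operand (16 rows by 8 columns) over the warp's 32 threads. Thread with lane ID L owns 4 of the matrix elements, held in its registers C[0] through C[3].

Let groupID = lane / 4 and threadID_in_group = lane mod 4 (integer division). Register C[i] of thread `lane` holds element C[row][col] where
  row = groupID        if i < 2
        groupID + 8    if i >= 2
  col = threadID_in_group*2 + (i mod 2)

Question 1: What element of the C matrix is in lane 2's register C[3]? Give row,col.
2: G=0,T=2
[3] (0+8,2*2+1) = (8,5)

8,5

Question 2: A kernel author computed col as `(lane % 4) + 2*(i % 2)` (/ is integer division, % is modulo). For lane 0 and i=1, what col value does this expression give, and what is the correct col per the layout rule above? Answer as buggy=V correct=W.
`(lane % 4) + 2*(i % 2)`[0,1]->2
lane 0: gid=0 (0/4), tid=0 (0%4)
i=1: r=0+0=0, c=0*2+1=1
col: 2 vs 1

buggy=2 correct=1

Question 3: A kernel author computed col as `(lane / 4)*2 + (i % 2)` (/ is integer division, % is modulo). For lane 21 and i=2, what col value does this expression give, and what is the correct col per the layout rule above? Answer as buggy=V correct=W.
`(lane / 4)*2 + (i % 2)`[21,2]->10
lane 21: g=5 (21/4), t=1 (21%4)
i=2: r=5+8=13, c=1*2+0=2
col: 10 vs 2

buggy=10 correct=2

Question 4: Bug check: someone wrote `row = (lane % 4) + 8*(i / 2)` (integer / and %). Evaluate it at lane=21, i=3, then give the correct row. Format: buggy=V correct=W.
buggy=9 correct=13

`(lane % 4) + 8*(i / 2)`[21,3]=>9
L=21=>grp=21>>2=5, tig=21&3=1
[3]=>row 5+8=13  col 1·2+1=3
row: 9 vs 13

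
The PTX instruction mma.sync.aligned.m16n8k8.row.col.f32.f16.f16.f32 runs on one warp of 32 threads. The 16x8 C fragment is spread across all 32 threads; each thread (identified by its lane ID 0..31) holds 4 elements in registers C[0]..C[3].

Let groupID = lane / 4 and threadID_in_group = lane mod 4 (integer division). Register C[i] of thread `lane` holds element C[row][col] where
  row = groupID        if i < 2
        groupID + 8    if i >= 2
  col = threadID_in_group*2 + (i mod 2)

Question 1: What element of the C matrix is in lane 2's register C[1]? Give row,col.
0,5

lane 2: grp=0 (2/4), tig=2 (2%4)
i=1: r=0+0=0, c=2*2+1=5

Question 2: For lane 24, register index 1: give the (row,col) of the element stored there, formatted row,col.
6,1

L=24->gid=24>>2=6, tid=24&3=0
[1]->row 6+0=6  col 0·2+1=1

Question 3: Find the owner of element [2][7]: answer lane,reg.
11,1

r=2->g=2,rb=0  c=7->t=3,b0=1
L=2*4+3=11  i=0*2+1=1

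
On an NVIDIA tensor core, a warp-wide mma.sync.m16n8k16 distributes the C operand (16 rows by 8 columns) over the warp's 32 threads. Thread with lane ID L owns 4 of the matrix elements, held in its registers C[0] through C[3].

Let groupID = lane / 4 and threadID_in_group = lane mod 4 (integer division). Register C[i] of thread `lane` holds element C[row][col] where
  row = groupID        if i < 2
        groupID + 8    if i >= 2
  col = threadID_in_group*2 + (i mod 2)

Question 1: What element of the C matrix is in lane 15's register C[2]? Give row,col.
11,6

lane 15->15/4=3, 15 mod 4=3
i=2  r:3+8->11  c:2·3+0->6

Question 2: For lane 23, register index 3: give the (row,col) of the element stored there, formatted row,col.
13,7

L=23=>grp=23>>2=5, tig=23&3=3
[3]=>row 5+8=13  col 3·2+1=7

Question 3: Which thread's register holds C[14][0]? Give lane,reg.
24,2

r=14→G=6,rhi=1  c=0→T=0,p=0
L=6*4+0=24  i=1*2+0=2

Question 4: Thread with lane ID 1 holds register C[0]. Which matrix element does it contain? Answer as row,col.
1: grp=0,tig=1
[0] (0+0,1*2+0) = (0,2)

0,2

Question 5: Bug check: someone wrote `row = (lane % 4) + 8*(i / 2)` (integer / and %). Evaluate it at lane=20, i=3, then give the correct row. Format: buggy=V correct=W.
buggy=8 correct=13

`(lane % 4) + 8*(i / 2)`[20,3]->8
20: g=5,t=0
[3] (5+8,0*2+1) = (13,1)
row: 8 vs 13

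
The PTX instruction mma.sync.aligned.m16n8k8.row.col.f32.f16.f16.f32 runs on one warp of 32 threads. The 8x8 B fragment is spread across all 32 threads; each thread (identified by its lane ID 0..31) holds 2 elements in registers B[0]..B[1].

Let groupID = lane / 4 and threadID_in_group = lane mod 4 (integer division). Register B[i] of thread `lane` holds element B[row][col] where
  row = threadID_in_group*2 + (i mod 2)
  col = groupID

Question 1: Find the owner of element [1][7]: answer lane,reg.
c: 7->gid=7  r: 1->tid=0,i&1=1
L=7*4+0=28  i=1=1

28,1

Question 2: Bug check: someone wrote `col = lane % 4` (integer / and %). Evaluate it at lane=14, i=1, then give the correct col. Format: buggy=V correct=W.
buggy=2 correct=3

`lane % 4`[14,1]⇒2
14: gr=3,th=2
[1] (2*2+1,3) = (5,3)
col: 2 vs 3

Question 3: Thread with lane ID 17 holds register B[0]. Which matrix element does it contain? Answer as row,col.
17: g=4,t=1
[0] (1*2+0,4) = (2,4)

2,4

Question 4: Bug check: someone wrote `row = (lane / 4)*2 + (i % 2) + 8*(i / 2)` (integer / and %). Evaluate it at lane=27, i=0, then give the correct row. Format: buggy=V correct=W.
buggy=12 correct=6

`(lane / 4)*2 + (i % 2) + 8*(i / 2)`[27,0]⇒12
27: gr=6,th=3
[0] (3*2+0,6) = (6,6)
row: 12 vs 6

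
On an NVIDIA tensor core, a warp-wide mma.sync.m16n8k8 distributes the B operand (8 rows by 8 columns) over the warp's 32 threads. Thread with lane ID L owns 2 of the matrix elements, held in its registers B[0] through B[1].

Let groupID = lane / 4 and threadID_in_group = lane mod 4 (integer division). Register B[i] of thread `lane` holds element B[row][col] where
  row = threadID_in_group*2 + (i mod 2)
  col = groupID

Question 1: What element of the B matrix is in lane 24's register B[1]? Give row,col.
24: G=6,T=0
[1] (0*2+1,6) = (1,6)

1,6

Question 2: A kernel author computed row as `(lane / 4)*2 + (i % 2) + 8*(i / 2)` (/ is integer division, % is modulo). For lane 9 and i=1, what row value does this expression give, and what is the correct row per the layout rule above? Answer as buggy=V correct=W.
buggy=5 correct=3

`(lane / 4)*2 + (i % 2) + 8*(i / 2)`[9,1]->5
9: gid=2,tid=1
[1] (1*2+1,2) = (3,2)
row: 5 vs 3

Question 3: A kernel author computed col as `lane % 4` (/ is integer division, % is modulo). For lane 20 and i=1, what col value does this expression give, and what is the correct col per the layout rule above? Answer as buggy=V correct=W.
buggy=0 correct=5

`lane % 4`[20,1]->0
20: g=5,t=0
[1] (0*2+1,5) = (1,5)
col: 0 vs 5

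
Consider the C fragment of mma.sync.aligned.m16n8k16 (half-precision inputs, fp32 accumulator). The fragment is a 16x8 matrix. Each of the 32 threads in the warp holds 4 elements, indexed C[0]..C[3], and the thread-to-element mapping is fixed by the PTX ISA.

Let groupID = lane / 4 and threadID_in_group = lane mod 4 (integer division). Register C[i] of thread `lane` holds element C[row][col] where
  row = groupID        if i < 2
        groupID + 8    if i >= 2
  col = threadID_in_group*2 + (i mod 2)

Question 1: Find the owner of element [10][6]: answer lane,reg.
r=10→G=2,rhi=1  c=6→T=3,p=0
L=2*4+3=11  i=1*2+0=2

11,2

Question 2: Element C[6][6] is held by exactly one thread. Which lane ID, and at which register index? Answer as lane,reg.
27,0

r=6->g=6,rb=0  c=6->t=3,b0=0
L=6*4+3=27  i=0*2+0=0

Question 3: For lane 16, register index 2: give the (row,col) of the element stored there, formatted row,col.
12,0

16: grp=4,tig=0
[2] (4+8,0*2+0) = (12,0)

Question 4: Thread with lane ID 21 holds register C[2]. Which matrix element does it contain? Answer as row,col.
lane 21->21/4=5, 21 mod 4=1
i=2  r:5+8->13  c:2·1+0->2

13,2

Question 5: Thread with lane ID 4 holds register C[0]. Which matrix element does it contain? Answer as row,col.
lane 4: g=1 (4/4), t=0 (4%4)
i=0: r=1+0=1, c=0*2+0=0

1,0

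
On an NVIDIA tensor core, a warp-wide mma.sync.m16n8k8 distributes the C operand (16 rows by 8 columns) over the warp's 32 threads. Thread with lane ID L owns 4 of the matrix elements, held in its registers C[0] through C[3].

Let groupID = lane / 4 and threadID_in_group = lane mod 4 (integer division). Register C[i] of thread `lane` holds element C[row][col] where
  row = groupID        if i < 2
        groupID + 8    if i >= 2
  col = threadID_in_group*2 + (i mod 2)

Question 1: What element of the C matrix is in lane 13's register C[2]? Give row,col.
13: gid=3,tid=1
[2] (3+8,1*2+0) = (11,2)

11,2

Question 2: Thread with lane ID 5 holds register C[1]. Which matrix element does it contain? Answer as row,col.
lane 5: gr=1 (5/4), th=1 (5%4)
i=1: r=1+0=1, c=1*2+1=3

1,3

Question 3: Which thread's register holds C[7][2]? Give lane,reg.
29,0

r:7=>grp=7,rB=0  c:2=>tig=1,lo=0
L=7*4+1=29  i=0*2+0=0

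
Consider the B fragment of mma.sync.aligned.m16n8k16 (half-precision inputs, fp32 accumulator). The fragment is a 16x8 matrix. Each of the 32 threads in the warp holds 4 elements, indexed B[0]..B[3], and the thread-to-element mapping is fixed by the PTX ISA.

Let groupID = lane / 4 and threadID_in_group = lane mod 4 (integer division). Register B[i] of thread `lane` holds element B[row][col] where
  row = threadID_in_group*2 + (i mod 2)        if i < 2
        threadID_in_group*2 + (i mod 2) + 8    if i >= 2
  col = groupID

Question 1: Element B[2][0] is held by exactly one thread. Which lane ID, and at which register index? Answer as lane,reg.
1,0

c=0→G=0  r=2→rhi=0,T=1,p=0
L=0*4+1=1  i=0*2+0=0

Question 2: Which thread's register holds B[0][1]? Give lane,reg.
c=1⇒gr=1  r=0⇒Rb=0,th=0,odd=0
L=1*4+0=4  i=0*2+0=0

4,0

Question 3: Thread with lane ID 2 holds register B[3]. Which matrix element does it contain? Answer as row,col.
13,0

2: grp=0,tig=2
[3] (2*2+1+8,0) = (13,0)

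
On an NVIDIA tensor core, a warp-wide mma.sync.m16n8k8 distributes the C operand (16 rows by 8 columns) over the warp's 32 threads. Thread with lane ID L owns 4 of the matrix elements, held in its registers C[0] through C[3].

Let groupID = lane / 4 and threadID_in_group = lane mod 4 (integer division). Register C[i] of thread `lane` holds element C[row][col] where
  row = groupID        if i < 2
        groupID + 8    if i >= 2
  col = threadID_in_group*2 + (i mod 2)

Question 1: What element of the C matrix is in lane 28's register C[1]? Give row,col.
lane 28→28/4=7, 28 mod 4=0
i=1  r:7+0→7  c:2·0+1→1

7,1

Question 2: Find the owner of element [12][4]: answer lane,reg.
r=12→G=4,rhi=1  c=4→T=2,p=0
L=4*4+2=18  i=1*2+0=2

18,2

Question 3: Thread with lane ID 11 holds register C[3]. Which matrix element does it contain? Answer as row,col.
lane 11: G=2 (11/4), T=3 (11%4)
i=3: r=2+8=10, c=3*2+1=7

10,7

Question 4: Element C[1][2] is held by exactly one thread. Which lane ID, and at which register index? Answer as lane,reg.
5,0

r=1→G=1,rhi=0  c=2→T=1,p=0
L=1*4+1=5  i=0*2+0=0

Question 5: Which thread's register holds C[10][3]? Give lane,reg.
9,3

r=10⇒gr=2,Rb=1  c=3⇒th=1,odd=1
L=2*4+1=9  i=1*2+1=3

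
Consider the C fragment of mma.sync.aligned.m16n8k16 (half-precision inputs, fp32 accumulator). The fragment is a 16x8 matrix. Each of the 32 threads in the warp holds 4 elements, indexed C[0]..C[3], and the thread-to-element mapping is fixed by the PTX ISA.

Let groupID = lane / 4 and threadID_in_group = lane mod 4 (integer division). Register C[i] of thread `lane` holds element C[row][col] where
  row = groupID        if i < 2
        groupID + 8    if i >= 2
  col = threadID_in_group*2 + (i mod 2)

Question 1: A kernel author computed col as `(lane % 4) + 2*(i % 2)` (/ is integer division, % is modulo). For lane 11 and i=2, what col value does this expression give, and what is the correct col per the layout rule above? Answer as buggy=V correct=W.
buggy=3 correct=6

`(lane % 4) + 2*(i % 2)`[11,2]->3
11: g=2,t=3
[2] (2+8,3*2+0) = (10,6)
col: 3 vs 6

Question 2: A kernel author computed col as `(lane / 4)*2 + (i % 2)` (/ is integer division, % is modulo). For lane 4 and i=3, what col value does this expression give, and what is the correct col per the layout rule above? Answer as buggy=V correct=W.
buggy=3 correct=1

`(lane / 4)*2 + (i % 2)`[4,3]→3
L=4→G=4>>2=1, T=4&3=0
[3]→row 1+8=9  col 0·2+1=1
col: 3 vs 1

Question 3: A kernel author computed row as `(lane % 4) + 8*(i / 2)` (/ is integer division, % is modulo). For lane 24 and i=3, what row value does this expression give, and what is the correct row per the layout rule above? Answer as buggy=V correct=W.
buggy=8 correct=14

`(lane % 4) + 8*(i / 2)`[24,3]->8
lane 24->24/4=6, 24 mod 4=0
i=3  r:6+8->14  c:2·0+1->1
row: 8 vs 14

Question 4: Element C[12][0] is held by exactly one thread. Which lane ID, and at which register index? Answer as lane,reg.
16,2

r=12->g=4,rb=1  c=0->t=0,b0=0
L=4*4+0=16  i=1*2+0=2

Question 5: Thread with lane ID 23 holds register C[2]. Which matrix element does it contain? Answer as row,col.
13,6

lane 23: grp=5 (23/4), tig=3 (23%4)
i=2: r=5+8=13, c=3*2+0=6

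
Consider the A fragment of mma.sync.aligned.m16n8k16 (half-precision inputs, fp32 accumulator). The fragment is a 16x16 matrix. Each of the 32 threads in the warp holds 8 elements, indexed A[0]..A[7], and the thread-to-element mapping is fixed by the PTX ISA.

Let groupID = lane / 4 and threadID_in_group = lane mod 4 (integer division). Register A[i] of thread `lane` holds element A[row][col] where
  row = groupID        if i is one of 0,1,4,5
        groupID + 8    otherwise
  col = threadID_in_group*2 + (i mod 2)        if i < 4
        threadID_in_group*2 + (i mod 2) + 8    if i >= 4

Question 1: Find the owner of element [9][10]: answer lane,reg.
r=9→G=1,rhi=1  c=10→chi=1,T=1,p=0
L=1*4+1=5  i=1*4+1*2+0=6

5,6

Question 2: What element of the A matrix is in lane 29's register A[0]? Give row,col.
7,2

L=29=>grp=29>>2=7, tig=29&3=1
[0]=>row 7+0=7  col 1·2+0+0=2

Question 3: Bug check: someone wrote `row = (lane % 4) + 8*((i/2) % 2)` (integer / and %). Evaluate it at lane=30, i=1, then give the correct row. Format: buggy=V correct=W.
`(lane % 4) + 8*((i/2) % 2)`[30,1]->2
lane 30->30/4=7, 30 mod 4=2
i=1  r:7+0->7  c:2·2+1+0->5
row: 2 vs 7

buggy=2 correct=7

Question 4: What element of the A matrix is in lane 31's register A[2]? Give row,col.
15,6

lane 31->31/4=7, 31 mod 4=3
i=2  r:7+8->15  c:2·3+0+0->6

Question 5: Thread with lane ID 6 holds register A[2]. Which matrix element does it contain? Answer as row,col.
9,4

lane 6: grp=1 (6/4), tig=2 (6%4)
i=2: r=1+8=9, c=2*2+0+0=4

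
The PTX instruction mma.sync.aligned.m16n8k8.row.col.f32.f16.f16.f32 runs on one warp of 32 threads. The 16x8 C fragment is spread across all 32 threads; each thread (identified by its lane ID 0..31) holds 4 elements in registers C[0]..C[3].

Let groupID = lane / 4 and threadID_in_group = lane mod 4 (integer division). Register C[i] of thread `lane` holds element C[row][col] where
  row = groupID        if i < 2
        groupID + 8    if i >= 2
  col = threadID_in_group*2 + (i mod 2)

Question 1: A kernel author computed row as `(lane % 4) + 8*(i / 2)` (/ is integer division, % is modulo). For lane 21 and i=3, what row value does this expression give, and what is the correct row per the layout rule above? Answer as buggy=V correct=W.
`(lane % 4) + 8*(i / 2)`[21,3]→9
L=21→G=21>>2=5, T=21&3=1
[3]→row 5+8=13  col 1·2+1=3
row: 9 vs 13

buggy=9 correct=13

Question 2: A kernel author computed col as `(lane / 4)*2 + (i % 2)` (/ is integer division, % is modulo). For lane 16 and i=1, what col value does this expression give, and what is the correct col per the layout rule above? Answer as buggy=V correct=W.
`(lane / 4)*2 + (i % 2)`[16,1]->9
16: gid=4,tid=0
[1] (4+0,0*2+1) = (4,1)
col: 9 vs 1

buggy=9 correct=1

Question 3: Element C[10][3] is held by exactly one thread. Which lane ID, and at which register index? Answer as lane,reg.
9,3

r=10->g=2,rb=1  c=3->t=1,b0=1
L=2*4+1=9  i=1*2+1=3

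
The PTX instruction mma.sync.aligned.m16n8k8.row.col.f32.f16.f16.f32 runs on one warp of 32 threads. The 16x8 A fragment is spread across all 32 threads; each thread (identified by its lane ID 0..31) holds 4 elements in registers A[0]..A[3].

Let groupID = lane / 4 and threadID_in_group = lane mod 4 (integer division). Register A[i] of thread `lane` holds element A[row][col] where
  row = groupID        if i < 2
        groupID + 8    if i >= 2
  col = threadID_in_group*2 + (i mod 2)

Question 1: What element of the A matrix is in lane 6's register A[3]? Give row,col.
9,5

6: gr=1,th=2
[3] (1+8,2*2+1) = (9,5)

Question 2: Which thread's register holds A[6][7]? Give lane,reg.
r:6=>grp=6,rB=0  c:7=>tig=3,lo=1
L=6*4+3=27  i=0*2+1=1

27,1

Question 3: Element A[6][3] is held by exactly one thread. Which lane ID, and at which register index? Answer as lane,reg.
25,1

r:6=>grp=6,rB=0  c:3=>tig=1,lo=1
L=6*4+1=25  i=0*2+1=1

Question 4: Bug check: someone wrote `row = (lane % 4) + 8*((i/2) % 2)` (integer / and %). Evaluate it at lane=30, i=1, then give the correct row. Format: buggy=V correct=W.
buggy=2 correct=7

`(lane % 4) + 8*((i/2) % 2)`[30,1]=>2
30: grp=7,tig=2
[1] (7+0,2*2+1) = (7,5)
row: 2 vs 7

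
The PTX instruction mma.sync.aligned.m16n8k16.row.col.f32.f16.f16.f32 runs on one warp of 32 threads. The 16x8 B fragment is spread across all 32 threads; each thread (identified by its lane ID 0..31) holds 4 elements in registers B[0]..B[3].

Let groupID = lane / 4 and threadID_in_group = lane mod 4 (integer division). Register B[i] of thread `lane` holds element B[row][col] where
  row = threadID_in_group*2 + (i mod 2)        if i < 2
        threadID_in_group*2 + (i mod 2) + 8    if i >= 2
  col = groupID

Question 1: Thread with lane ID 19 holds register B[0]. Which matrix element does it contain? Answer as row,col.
lane 19→19/4=4, 19 mod 4=3
i=0  r:2·3+0+0→6  c:4

6,4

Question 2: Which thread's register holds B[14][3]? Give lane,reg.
c=3→G=3  r=14→rhi=1,T=3,p=0
L=3*4+3=15  i=1*2+0=2

15,2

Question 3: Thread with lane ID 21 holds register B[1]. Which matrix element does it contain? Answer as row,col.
lane 21=>21/4=5, 21 mod 4=1
i=1  r:2·1+1+0=>3  c:5

3,5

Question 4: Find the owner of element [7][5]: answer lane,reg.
23,1

c=5->g=5  r=7->rb=0,t=3,b0=1
L=5*4+3=23  i=0*2+1=1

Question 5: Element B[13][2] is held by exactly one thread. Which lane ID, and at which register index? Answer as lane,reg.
c=2⇒gr=2  r=13⇒Rb=1,th=2,odd=1
L=2*4+2=10  i=1*2+1=3

10,3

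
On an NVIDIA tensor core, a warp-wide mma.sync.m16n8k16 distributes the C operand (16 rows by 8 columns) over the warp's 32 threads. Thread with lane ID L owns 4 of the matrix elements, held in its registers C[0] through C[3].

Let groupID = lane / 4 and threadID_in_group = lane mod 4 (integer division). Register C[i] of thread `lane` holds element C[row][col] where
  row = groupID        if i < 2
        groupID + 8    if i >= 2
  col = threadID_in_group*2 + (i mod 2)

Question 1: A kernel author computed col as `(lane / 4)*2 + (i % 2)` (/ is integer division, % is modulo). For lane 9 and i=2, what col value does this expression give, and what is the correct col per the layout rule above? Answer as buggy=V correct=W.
buggy=4 correct=2

`(lane / 4)*2 + (i % 2)`[9,2]=>4
lane 9=>9/4=2, 9 mod 4=1
i=2  r:2+8=>10  c:2·1+0=>2
col: 4 vs 2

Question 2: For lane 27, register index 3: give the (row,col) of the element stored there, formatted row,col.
L=27->g=27>>2=6, t=27&3=3
[3]->row 6+8=14  col 3·2+1=7

14,7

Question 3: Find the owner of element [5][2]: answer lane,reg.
21,0

r=5→G=5,rhi=0  c=2→T=1,p=0
L=5*4+1=21  i=0*2+0=0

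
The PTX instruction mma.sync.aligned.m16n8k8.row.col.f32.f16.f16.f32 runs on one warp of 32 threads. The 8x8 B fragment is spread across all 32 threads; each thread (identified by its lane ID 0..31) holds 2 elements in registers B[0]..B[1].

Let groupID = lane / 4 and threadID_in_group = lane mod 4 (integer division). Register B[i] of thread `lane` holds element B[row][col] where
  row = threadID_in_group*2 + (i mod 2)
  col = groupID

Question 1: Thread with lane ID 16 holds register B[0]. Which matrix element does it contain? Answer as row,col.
L=16=>grp=16>>2=4, tig=16&3=0
[0]=>row 0·2+0=0  col grp=4

0,4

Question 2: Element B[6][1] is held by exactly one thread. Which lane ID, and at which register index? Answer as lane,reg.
c=1→G=1  r=6→T=3,p=0
L=1*4+3=7  i=0=0

7,0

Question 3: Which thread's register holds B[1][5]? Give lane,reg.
20,1

c:5=>grp=5  r:1=>tig=0,lo=1
L=5*4+0=20  i=1=1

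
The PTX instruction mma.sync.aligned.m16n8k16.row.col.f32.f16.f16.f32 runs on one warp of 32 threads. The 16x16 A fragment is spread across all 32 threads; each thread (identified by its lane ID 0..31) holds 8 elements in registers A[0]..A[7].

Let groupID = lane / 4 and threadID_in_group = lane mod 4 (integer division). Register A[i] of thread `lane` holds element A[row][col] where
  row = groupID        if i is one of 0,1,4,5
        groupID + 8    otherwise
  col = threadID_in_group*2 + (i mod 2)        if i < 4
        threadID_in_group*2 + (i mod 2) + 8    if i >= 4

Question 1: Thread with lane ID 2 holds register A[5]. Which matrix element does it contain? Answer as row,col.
0,13

lane 2: gr=0 (2/4), th=2 (2%4)
i=5: r=0+0=0, c=2*2+1+8=13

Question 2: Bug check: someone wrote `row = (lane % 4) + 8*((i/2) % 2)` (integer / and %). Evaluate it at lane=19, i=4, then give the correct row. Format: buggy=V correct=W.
buggy=3 correct=4

`(lane % 4) + 8*((i/2) % 2)`[19,4]->3
lane 19->19/4=4, 19 mod 4=3
i=4  r:4+0->4  c:2·3+0+8->14
row: 3 vs 4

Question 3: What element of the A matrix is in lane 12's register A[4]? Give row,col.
3,8

12: G=3,T=0
[4] (3+0,0*2+0+8) = (3,8)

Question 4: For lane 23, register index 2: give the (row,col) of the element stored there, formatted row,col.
lane 23: G=5 (23/4), T=3 (23%4)
i=2: r=5+8=13, c=3*2+0+0=6

13,6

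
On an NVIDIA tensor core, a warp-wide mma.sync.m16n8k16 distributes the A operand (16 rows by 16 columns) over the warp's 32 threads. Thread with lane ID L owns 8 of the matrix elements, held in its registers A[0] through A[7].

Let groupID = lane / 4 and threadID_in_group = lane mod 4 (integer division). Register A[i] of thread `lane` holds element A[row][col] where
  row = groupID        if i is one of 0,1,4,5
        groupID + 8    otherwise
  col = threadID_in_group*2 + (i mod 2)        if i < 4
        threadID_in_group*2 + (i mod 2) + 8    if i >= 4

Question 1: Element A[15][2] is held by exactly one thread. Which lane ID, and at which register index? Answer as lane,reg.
29,2

r=15⇒gr=7,Rb=1  c=2⇒Cb=0,th=1,odd=0
L=7*4+1=29  i=0*4+1*2+0=2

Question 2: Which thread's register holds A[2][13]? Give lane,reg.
r=2⇒gr=2,Rb=0  c=13⇒Cb=1,th=2,odd=1
L=2*4+2=10  i=1*4+0*2+1=5

10,5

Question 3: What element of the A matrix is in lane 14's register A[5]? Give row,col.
14: grp=3,tig=2
[5] (3+0,2*2+1+8) = (3,13)

3,13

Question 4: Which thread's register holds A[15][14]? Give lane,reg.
31,6

r: 15->gid=7,r8=1  c: 14->c8=1,tid=3,i&1=0
L=7*4+3=31  i=1*4+1*2+0=6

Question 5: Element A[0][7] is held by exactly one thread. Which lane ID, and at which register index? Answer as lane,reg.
r=0→G=0,rhi=0  c=7→chi=0,T=3,p=1
L=0*4+3=3  i=0*4+0*2+1=1

3,1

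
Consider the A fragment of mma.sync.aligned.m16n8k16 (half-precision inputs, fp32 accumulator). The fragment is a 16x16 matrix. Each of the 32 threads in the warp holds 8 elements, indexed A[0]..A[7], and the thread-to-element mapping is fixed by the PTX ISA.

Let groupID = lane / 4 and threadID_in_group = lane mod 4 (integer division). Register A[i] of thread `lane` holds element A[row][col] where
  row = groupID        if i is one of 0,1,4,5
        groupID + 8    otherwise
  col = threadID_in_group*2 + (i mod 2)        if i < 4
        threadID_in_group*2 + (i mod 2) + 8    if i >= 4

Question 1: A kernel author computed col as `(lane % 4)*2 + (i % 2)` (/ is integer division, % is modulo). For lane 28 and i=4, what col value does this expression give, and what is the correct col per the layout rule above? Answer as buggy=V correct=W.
`(lane % 4)*2 + (i % 2)`[28,4]⇒0
L=28⇒gr=28>>2=7, th=28&3=0
[4]⇒row 7+0=7  col 0·2+0+8=8
col: 0 vs 8

buggy=0 correct=8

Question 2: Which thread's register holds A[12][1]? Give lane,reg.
16,3

r:12=>grp=4,rB=1  c:1=>cB=0,tig=0,lo=1
L=4*4+0=16  i=0*4+1*2+1=3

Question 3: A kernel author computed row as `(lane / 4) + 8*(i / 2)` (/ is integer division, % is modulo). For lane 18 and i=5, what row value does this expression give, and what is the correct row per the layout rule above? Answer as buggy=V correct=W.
buggy=20 correct=4

`(lane / 4) + 8*(i / 2)`[18,5]→20
lane 18: G=4 (18/4), T=2 (18%4)
i=5: r=4+0=4, c=2*2+1+8=13
row: 20 vs 4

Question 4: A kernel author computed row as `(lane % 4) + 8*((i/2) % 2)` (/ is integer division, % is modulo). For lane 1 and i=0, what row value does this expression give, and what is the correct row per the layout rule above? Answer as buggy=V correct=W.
buggy=1 correct=0

`(lane % 4) + 8*((i/2) % 2)`[1,0]=>1
L=1=>grp=1>>2=0, tig=1&3=1
[0]=>row 0+0=0  col 1·2+0+0=2
row: 1 vs 0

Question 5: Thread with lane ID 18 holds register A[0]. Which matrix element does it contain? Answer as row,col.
4,4

lane 18→18/4=4, 18 mod 4=2
i=0  r:4+0→4  c:2·2+0+0→4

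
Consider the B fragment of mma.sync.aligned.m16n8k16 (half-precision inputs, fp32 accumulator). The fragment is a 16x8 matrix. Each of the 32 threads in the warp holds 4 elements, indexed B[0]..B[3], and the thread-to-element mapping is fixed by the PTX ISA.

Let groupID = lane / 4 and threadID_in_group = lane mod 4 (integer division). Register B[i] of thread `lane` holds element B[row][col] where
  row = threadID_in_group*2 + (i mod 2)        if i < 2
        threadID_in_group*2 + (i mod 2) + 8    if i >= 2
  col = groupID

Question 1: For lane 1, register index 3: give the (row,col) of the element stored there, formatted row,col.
lane 1: G=0 (1/4), T=1 (1%4)
i=3: r=1*2+1+8=11, c=G=0

11,0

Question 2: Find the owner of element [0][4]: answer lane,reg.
c: 4->gid=4  r: 0->r8=0,tid=0,i&1=0
L=4*4+0=16  i=0*2+0=0

16,0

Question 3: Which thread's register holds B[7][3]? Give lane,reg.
15,1

c: 3->gid=3  r: 7->r8=0,tid=3,i&1=1
L=3*4+3=15  i=0*2+1=1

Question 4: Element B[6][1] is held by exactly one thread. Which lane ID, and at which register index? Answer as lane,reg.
7,0

c=1⇒gr=1  r=6⇒Rb=0,th=3,odd=0
L=1*4+3=7  i=0*2+0=0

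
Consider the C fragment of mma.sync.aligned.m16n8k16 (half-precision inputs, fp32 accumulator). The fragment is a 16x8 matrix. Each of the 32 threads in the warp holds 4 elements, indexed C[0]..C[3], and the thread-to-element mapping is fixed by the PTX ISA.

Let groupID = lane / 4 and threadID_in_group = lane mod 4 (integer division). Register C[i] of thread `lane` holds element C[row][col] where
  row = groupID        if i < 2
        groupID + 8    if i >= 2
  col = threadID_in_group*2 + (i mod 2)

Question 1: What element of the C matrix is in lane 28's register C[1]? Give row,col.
7,1

lane 28: G=7 (28/4), T=0 (28%4)
i=1: r=7+0=7, c=0*2+1=1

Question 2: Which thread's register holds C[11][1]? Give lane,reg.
r:11=>grp=3,rB=1  c:1=>tig=0,lo=1
L=3*4+0=12  i=1*2+1=3

12,3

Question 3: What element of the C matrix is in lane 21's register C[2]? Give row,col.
13,2

L=21->g=21>>2=5, t=21&3=1
[2]->row 5+8=13  col 1·2+0=2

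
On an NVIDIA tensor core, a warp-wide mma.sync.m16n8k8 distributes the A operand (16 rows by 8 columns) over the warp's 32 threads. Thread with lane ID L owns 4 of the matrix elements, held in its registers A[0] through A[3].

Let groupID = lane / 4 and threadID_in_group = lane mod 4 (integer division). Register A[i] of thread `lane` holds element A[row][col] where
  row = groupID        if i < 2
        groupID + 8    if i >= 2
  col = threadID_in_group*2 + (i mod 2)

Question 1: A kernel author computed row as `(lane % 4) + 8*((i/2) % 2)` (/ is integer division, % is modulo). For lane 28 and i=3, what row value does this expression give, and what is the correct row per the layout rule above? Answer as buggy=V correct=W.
`(lane % 4) + 8*((i/2) % 2)`[28,3]→8
28: G=7,T=0
[3] (7+8,0*2+1) = (15,1)
row: 8 vs 15

buggy=8 correct=15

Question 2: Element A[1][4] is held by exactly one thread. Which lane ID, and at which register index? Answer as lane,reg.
6,0

r=1⇒gr=1,Rb=0  c=4⇒th=2,odd=0
L=1*4+2=6  i=0*2+0=0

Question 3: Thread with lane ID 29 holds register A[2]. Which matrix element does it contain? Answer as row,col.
15,2

lane 29->29/4=7, 29 mod 4=1
i=2  r:7+8->15  c:2·1+0->2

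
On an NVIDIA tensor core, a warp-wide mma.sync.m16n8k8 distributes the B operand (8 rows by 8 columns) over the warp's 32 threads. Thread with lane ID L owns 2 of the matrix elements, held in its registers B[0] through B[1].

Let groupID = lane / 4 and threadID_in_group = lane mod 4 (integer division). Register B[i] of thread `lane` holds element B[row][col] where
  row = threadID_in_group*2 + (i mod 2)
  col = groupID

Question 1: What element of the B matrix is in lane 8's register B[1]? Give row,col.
L=8->gid=8>>2=2, tid=8&3=0
[1]->row 0·2+1=1  col gid=2

1,2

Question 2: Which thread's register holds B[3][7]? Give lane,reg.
29,1

c=7→G=7  r=3→T=1,p=1
L=7*4+1=29  i=1=1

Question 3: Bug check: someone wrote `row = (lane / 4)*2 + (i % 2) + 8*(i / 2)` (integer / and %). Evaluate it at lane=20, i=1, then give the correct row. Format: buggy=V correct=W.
`(lane / 4)*2 + (i % 2) + 8*(i / 2)`[20,1]⇒11
L=20⇒gr=20>>2=5, th=20&3=0
[1]⇒row 0·2+1=1  col gr=5
row: 11 vs 1

buggy=11 correct=1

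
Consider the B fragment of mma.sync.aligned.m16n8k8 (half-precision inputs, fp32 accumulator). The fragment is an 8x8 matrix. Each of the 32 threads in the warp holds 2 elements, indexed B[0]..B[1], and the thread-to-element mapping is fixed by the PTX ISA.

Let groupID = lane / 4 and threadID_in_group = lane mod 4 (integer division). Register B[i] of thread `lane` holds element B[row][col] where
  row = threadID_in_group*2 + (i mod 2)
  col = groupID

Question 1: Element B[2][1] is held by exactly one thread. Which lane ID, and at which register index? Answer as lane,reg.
c=1⇒gr=1  r=2⇒th=1,odd=0
L=1*4+1=5  i=0=0

5,0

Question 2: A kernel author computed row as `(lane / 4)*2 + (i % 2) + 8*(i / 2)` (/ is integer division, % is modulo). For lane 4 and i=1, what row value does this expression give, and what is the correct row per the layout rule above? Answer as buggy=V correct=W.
`(lane / 4)*2 + (i % 2) + 8*(i / 2)`[4,1]→3
4: G=1,T=0
[1] (0*2+1,1) = (1,1)
row: 3 vs 1

buggy=3 correct=1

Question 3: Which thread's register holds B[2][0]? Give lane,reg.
1,0

c=0→G=0  r=2→T=1,p=0
L=0*4+1=1  i=0=0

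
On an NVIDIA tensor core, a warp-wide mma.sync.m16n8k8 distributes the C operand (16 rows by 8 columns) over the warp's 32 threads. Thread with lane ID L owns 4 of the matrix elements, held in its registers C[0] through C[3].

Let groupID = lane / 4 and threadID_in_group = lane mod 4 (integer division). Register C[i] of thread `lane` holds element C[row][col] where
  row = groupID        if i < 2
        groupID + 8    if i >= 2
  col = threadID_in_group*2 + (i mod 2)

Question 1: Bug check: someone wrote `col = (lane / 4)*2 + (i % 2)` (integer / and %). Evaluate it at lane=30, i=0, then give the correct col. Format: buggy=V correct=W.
buggy=14 correct=4

`(lane / 4)*2 + (i % 2)`[30,0]→14
lane 30: G=7 (30/4), T=2 (30%4)
i=0: r=7+0=7, c=2*2+0=4
col: 14 vs 4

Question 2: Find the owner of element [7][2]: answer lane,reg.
r:7=>grp=7,rB=0  c:2=>tig=1,lo=0
L=7*4+1=29  i=0*2+0=0

29,0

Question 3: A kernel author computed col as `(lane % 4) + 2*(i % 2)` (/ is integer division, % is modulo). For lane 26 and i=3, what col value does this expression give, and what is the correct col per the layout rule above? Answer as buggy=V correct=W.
buggy=4 correct=5

`(lane % 4) + 2*(i % 2)`[26,3]⇒4
26: gr=6,th=2
[3] (6+8,2*2+1) = (14,5)
col: 4 vs 5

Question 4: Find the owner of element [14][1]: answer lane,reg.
24,3

r=14→G=6,rhi=1  c=1→T=0,p=1
L=6*4+0=24  i=1*2+1=3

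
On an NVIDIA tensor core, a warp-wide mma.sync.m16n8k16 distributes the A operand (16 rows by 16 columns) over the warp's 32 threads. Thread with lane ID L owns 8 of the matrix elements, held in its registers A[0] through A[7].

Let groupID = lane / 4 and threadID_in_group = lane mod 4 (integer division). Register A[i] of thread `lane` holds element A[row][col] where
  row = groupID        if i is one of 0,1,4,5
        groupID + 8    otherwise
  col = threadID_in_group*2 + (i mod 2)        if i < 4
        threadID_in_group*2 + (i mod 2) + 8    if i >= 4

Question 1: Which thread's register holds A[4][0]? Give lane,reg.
16,0

r:4=>grp=4,rB=0  c:0=>cB=0,tig=0,lo=0
L=4*4+0=16  i=0*4+0*2+0=0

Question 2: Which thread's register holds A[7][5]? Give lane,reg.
30,1

r=7->g=7,rb=0  c=5->cb=0,t=2,b0=1
L=7*4+2=30  i=0*4+0*2+1=1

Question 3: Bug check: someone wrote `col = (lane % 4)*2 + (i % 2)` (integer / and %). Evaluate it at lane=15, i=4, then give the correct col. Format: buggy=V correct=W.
`(lane % 4)*2 + (i % 2)`[15,4]→6
lane 15: G=3 (15/4), T=3 (15%4)
i=4: r=3+0=3, c=3*2+0+8=14
col: 6 vs 14

buggy=6 correct=14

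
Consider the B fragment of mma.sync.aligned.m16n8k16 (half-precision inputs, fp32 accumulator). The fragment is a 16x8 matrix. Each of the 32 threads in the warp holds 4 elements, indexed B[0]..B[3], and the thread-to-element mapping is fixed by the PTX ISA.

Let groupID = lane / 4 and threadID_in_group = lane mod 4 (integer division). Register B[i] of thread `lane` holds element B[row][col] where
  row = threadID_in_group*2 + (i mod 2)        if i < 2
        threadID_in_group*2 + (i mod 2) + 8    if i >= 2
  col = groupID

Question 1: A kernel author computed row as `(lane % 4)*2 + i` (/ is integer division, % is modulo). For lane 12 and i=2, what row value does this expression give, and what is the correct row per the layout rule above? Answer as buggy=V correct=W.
buggy=2 correct=8

`(lane % 4)*2 + i`[12,2]=>2
12: grp=3,tig=0
[2] (0*2+0+8,3) = (8,3)
row: 2 vs 8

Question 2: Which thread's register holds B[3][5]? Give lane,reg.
c=5⇒gr=5  r=3⇒Rb=0,th=1,odd=1
L=5*4+1=21  i=0*2+1=1

21,1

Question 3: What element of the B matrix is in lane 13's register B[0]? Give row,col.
2,3

L=13->g=13>>2=3, t=13&3=1
[0]->row 1·2+0+0=2  col g=3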